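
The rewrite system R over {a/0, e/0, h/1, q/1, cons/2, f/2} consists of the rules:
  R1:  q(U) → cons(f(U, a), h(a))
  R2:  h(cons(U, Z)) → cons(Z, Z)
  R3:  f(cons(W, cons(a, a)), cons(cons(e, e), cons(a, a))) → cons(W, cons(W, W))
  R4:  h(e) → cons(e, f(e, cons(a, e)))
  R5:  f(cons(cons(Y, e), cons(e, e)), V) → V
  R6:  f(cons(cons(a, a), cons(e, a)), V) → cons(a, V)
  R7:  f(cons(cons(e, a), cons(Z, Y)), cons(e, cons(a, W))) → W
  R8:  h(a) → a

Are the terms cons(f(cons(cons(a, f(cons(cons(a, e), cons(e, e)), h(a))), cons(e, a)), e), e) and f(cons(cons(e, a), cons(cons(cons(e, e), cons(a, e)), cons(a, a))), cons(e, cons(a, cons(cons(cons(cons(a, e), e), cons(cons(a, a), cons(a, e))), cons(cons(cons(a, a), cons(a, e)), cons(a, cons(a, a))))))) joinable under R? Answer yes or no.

Reduce t₁ = cons(f(cons(cons(a, f(cons(cons(a, e), cons(e, e)), h(a))), cons(e, a)), e), e):
1. cons(f(cons(cons(a, f(cons(cons(a, e), cons(e, e)), h(a))), cons(e, a)), e), e)  →  cons(f(cons(cons(a, h(a)), cons(e, a)), e), e)   [R5 at 1.1.1.2]
2. cons(f(cons(cons(a, h(a)), cons(e, a)), e), e)  →  cons(f(cons(cons(a, a), cons(e, a)), e), e)   [R8 at 1.1.1.2]
3. cons(f(cons(cons(a, a), cons(e, a)), e), e)  →  cons(cons(a, e), e)   [R6 at 1]

Reduce t₂ = f(cons(cons(e, a), cons(cons(cons(e, e), cons(a, e)), cons(a, a))), cons(e, cons(a, cons(cons(cons(cons(a, e), e), cons(cons(a, a), cons(a, e))), cons(cons(cons(a, a), cons(a, e)), cons(a, cons(a, a))))))):
1. f(cons(cons(e, a), cons(cons(cons(e, e), cons(a, e)), cons(a, a))), cons(e, cons(a, cons(cons(cons(cons(a, e), e), cons(cons(a, a), cons(a, e))), cons(cons(cons(a, a), cons(a, e)), cons(a, cons(a, a)))))))  →  cons(cons(cons(cons(a, e), e), cons(cons(a, a), cons(a, e))), cons(cons(cons(a, a), cons(a, e)), cons(a, cons(a, a))))   [R7 at ε]

no — NF(t₁) = cons(cons(a, e), e), NF(t₂) = cons(cons(cons(cons(a, e), e), cons(cons(a, a), cons(a, e))), cons(cons(cons(a, a), cons(a, e)), cons(a, cons(a, a))))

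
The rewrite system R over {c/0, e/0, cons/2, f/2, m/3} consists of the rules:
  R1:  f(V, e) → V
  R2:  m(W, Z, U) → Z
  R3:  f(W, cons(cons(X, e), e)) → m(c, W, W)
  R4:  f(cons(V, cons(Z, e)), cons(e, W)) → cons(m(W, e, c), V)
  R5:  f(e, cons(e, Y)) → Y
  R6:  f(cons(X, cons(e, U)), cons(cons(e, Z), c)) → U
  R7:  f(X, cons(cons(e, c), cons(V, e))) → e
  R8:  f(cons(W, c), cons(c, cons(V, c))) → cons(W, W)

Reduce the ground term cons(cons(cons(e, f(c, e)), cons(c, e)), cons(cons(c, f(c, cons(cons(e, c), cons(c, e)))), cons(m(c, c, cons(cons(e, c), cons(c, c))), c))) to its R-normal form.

cons(cons(cons(e, c), cons(c, e)), cons(cons(c, e), cons(c, c)))

1. cons(cons(cons(e, f(c, e)), cons(c, e)), cons(cons(c, f(c, cons(cons(e, c), cons(c, e)))), cons(m(c, c, cons(cons(e, c), cons(c, c))), c)))  →  cons(cons(cons(e, c), cons(c, e)), cons(cons(c, f(c, cons(cons(e, c), cons(c, e)))), cons(m(c, c, cons(cons(e, c), cons(c, c))), c)))   [R1 at 1.1.2]
2. cons(cons(cons(e, c), cons(c, e)), cons(cons(c, f(c, cons(cons(e, c), cons(c, e)))), cons(m(c, c, cons(cons(e, c), cons(c, c))), c)))  →  cons(cons(cons(e, c), cons(c, e)), cons(cons(c, e), cons(m(c, c, cons(cons(e, c), cons(c, c))), c)))   [R7 at 2.1.2]
3. cons(cons(cons(e, c), cons(c, e)), cons(cons(c, e), cons(m(c, c, cons(cons(e, c), cons(c, c))), c)))  →  cons(cons(cons(e, c), cons(c, e)), cons(cons(c, e), cons(c, c)))   [R2 at 2.2.1]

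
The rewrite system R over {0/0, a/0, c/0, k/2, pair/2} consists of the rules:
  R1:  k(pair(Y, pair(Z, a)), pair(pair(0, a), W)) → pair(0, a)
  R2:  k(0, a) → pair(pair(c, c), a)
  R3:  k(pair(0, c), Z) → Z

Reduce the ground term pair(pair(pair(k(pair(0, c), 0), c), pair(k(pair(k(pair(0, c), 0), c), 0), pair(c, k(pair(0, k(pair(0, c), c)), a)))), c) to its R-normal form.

1. pair(pair(pair(k(pair(0, c), 0), c), pair(k(pair(k(pair(0, c), 0), c), 0), pair(c, k(pair(0, k(pair(0, c), c)), a)))), c)  →  pair(pair(pair(0, c), pair(k(pair(k(pair(0, c), 0), c), 0), pair(c, k(pair(0, k(pair(0, c), c)), a)))), c)   [R3 at 1.1.1]
2. pair(pair(pair(0, c), pair(k(pair(k(pair(0, c), 0), c), 0), pair(c, k(pair(0, k(pair(0, c), c)), a)))), c)  →  pair(pair(pair(0, c), pair(k(pair(0, c), 0), pair(c, k(pair(0, k(pair(0, c), c)), a)))), c)   [R3 at 1.2.1.1.1]
3. pair(pair(pair(0, c), pair(k(pair(0, c), 0), pair(c, k(pair(0, k(pair(0, c), c)), a)))), c)  →  pair(pair(pair(0, c), pair(0, pair(c, k(pair(0, k(pair(0, c), c)), a)))), c)   [R3 at 1.2.1]
4. pair(pair(pair(0, c), pair(0, pair(c, k(pair(0, k(pair(0, c), c)), a)))), c)  →  pair(pair(pair(0, c), pair(0, pair(c, k(pair(0, c), a)))), c)   [R3 at 1.2.2.2.1.2]
5. pair(pair(pair(0, c), pair(0, pair(c, k(pair(0, c), a)))), c)  →  pair(pair(pair(0, c), pair(0, pair(c, a))), c)   [R3 at 1.2.2.2]

pair(pair(pair(0, c), pair(0, pair(c, a))), c)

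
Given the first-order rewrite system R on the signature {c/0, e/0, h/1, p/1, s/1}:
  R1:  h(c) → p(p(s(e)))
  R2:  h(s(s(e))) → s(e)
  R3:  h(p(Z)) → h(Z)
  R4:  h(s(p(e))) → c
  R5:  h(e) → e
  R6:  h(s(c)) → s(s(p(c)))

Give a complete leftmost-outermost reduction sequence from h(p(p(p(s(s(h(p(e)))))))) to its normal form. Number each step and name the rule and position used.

1. h(p(p(p(s(s(h(p(e))))))))  →  h(p(p(s(s(h(p(e)))))))   [R3 at ε]
2. h(p(p(s(s(h(p(e)))))))  →  h(p(s(s(h(p(e))))))   [R3 at ε]
3. h(p(s(s(h(p(e))))))  →  h(s(s(h(p(e)))))   [R3 at ε]
4. h(s(s(h(p(e)))))  →  h(s(s(h(e))))   [R3 at 1.1.1]
5. h(s(s(h(e))))  →  h(s(s(e)))   [R5 at 1.1.1]
6. h(s(s(e)))  →  s(e)   [R2 at ε]

s(e)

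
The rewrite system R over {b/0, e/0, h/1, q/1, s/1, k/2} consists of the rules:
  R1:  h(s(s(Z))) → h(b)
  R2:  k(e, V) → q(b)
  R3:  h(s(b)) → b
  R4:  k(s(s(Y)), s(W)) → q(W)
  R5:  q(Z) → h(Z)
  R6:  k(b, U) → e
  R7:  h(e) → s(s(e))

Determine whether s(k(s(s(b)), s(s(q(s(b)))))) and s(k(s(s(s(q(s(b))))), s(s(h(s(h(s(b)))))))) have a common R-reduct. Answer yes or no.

yes — NF(t₁) = s(b), NF(t₂) = s(b)

Reduce t₁ = s(k(s(s(b)), s(s(q(s(b)))))):
1. s(k(s(s(b)), s(s(q(s(b))))))  →  s(q(s(q(s(b)))))   [R4 at 1]
2. s(q(s(q(s(b)))))  →  s(h(s(q(s(b)))))   [R5 at 1]
3. s(h(s(q(s(b)))))  →  s(h(s(h(s(b)))))   [R5 at 1.1.1]
4. s(h(s(h(s(b)))))  →  s(h(s(b)))   [R3 at 1.1.1]
5. s(h(s(b)))  →  s(b)   [R3 at 1]

Reduce t₂ = s(k(s(s(s(q(s(b))))), s(s(h(s(h(s(b)))))))):
1. s(k(s(s(s(q(s(b))))), s(s(h(s(h(s(b))))))))  →  s(q(s(h(s(h(s(b)))))))   [R4 at 1]
2. s(q(s(h(s(h(s(b)))))))  →  s(h(s(h(s(h(s(b)))))))   [R5 at 1]
3. s(h(s(h(s(h(s(b)))))))  →  s(h(s(h(s(b)))))   [R3 at 1.1.1.1.1]
4. s(h(s(h(s(b)))))  →  s(h(s(b)))   [R3 at 1.1.1]
5. s(h(s(b)))  →  s(b)   [R3 at 1]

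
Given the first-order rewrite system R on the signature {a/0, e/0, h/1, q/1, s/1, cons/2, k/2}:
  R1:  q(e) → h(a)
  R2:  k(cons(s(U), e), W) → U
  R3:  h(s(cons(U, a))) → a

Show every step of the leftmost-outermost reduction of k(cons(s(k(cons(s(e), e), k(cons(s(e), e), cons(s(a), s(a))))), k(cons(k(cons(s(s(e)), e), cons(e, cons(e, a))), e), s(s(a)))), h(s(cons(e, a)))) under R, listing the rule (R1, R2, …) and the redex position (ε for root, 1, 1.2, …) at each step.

e

1. k(cons(s(k(cons(s(e), e), k(cons(s(e), e), cons(s(a), s(a))))), k(cons(k(cons(s(s(e)), e), cons(e, cons(e, a))), e), s(s(a)))), h(s(cons(e, a))))  →  k(cons(s(e), k(cons(k(cons(s(s(e)), e), cons(e, cons(e, a))), e), s(s(a)))), h(s(cons(e, a))))   [R2 at 1.1.1]
2. k(cons(s(e), k(cons(k(cons(s(s(e)), e), cons(e, cons(e, a))), e), s(s(a)))), h(s(cons(e, a))))  →  k(cons(s(e), k(cons(s(e), e), s(s(a)))), h(s(cons(e, a))))   [R2 at 1.2.1.1]
3. k(cons(s(e), k(cons(s(e), e), s(s(a)))), h(s(cons(e, a))))  →  k(cons(s(e), e), h(s(cons(e, a))))   [R2 at 1.2]
4. k(cons(s(e), e), h(s(cons(e, a))))  →  e   [R2 at ε]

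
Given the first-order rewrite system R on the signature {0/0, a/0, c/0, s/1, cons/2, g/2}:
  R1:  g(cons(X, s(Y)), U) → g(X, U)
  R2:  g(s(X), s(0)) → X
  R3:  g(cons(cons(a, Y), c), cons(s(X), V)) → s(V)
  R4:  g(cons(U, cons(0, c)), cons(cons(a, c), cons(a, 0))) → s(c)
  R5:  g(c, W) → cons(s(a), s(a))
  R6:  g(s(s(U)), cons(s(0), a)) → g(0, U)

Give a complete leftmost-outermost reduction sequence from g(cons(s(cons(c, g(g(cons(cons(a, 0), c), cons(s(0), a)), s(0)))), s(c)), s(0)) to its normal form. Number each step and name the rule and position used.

1. g(cons(s(cons(c, g(g(cons(cons(a, 0), c), cons(s(0), a)), s(0)))), s(c)), s(0))  →  g(s(cons(c, g(g(cons(cons(a, 0), c), cons(s(0), a)), s(0)))), s(0))   [R1 at ε]
2. g(s(cons(c, g(g(cons(cons(a, 0), c), cons(s(0), a)), s(0)))), s(0))  →  cons(c, g(g(cons(cons(a, 0), c), cons(s(0), a)), s(0)))   [R2 at ε]
3. cons(c, g(g(cons(cons(a, 0), c), cons(s(0), a)), s(0)))  →  cons(c, g(s(a), s(0)))   [R3 at 2.1]
4. cons(c, g(s(a), s(0)))  →  cons(c, a)   [R2 at 2]

cons(c, a)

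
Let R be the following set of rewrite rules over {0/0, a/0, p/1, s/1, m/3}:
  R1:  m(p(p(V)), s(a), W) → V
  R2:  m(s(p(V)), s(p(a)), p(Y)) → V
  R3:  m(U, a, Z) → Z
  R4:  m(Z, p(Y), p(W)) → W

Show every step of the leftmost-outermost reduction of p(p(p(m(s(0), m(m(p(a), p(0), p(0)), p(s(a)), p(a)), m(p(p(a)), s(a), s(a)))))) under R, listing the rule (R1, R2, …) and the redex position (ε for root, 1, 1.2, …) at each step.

1. p(p(p(m(s(0), m(m(p(a), p(0), p(0)), p(s(a)), p(a)), m(p(p(a)), s(a), s(a))))))  →  p(p(p(m(s(0), a, m(p(p(a)), s(a), s(a))))))   [R4 at 1.1.1.2]
2. p(p(p(m(s(0), a, m(p(p(a)), s(a), s(a))))))  →  p(p(p(m(p(p(a)), s(a), s(a)))))   [R3 at 1.1.1]
3. p(p(p(m(p(p(a)), s(a), s(a)))))  →  p(p(p(a)))   [R1 at 1.1.1]

p(p(p(a)))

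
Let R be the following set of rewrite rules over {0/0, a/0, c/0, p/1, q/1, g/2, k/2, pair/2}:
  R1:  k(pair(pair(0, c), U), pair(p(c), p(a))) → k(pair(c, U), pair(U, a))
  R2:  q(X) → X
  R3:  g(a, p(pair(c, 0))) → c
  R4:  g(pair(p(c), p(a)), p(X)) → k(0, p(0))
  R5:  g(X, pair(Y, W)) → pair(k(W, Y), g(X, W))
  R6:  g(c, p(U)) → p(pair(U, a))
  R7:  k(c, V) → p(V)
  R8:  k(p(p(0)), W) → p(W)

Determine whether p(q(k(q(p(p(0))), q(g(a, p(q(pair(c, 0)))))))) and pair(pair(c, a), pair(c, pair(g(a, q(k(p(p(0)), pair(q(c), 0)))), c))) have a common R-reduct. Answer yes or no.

no — NF(t₁) = p(p(c)), NF(t₂) = pair(pair(c, a), pair(c, pair(c, c)))

Reduce t₁ = p(q(k(q(p(p(0))), q(g(a, p(q(pair(c, 0)))))))):
1. p(q(k(q(p(p(0))), q(g(a, p(q(pair(c, 0))))))))  →  p(k(q(p(p(0))), q(g(a, p(q(pair(c, 0)))))))   [R2 at 1]
2. p(k(q(p(p(0))), q(g(a, p(q(pair(c, 0)))))))  →  p(k(p(p(0)), q(g(a, p(q(pair(c, 0)))))))   [R2 at 1.1]
3. p(k(p(p(0)), q(g(a, p(q(pair(c, 0)))))))  →  p(p(q(g(a, p(q(pair(c, 0)))))))   [R8 at 1]
4. p(p(q(g(a, p(q(pair(c, 0)))))))  →  p(p(g(a, p(q(pair(c, 0))))))   [R2 at 1.1]
5. p(p(g(a, p(q(pair(c, 0))))))  →  p(p(g(a, p(pair(c, 0)))))   [R2 at 1.1.2.1]
6. p(p(g(a, p(pair(c, 0)))))  →  p(p(c))   [R3 at 1.1]

Reduce t₂ = pair(pair(c, a), pair(c, pair(g(a, q(k(p(p(0)), pair(q(c), 0)))), c))):
1. pair(pair(c, a), pair(c, pair(g(a, q(k(p(p(0)), pair(q(c), 0)))), c)))  →  pair(pair(c, a), pair(c, pair(g(a, k(p(p(0)), pair(q(c), 0))), c)))   [R2 at 2.2.1.2]
2. pair(pair(c, a), pair(c, pair(g(a, k(p(p(0)), pair(q(c), 0))), c)))  →  pair(pair(c, a), pair(c, pair(g(a, p(pair(q(c), 0))), c)))   [R8 at 2.2.1.2]
3. pair(pair(c, a), pair(c, pair(g(a, p(pair(q(c), 0))), c)))  →  pair(pair(c, a), pair(c, pair(g(a, p(pair(c, 0))), c)))   [R2 at 2.2.1.2.1.1]
4. pair(pair(c, a), pair(c, pair(g(a, p(pair(c, 0))), c)))  →  pair(pair(c, a), pair(c, pair(c, c)))   [R3 at 2.2.1]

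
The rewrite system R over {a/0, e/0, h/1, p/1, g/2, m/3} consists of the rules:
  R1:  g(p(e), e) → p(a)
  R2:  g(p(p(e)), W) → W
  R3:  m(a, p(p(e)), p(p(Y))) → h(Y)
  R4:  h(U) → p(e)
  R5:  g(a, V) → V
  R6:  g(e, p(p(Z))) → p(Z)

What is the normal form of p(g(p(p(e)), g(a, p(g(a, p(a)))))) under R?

p(p(p(a)))

1. p(g(p(p(e)), g(a, p(g(a, p(a))))))  →  p(g(a, p(g(a, p(a)))))   [R2 at 1]
2. p(g(a, p(g(a, p(a)))))  →  p(p(g(a, p(a))))   [R5 at 1]
3. p(p(g(a, p(a))))  →  p(p(p(a)))   [R5 at 1.1]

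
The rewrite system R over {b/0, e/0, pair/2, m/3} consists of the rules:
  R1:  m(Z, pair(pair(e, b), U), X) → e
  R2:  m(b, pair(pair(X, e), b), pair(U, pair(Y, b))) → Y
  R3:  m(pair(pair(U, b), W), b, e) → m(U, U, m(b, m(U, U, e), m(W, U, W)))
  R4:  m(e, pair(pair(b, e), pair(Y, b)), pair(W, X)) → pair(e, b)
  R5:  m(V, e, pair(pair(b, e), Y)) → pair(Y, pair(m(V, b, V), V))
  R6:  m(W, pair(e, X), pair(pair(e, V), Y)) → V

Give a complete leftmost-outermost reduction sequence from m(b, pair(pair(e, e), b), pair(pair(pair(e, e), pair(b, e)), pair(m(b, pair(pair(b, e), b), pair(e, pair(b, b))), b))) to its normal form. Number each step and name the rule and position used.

b

1. m(b, pair(pair(e, e), b), pair(pair(pair(e, e), pair(b, e)), pair(m(b, pair(pair(b, e), b), pair(e, pair(b, b))), b)))  →  m(b, pair(pair(b, e), b), pair(e, pair(b, b)))   [R2 at ε]
2. m(b, pair(pair(b, e), b), pair(e, pair(b, b)))  →  b   [R2 at ε]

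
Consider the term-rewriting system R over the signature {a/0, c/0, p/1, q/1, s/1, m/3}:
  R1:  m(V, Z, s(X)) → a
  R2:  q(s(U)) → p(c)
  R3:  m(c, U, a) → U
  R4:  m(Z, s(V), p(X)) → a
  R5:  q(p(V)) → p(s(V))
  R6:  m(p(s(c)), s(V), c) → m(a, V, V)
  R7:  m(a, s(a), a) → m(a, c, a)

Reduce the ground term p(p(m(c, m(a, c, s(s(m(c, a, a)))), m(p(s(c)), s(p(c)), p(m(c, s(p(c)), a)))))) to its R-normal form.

p(p(a))

1. p(p(m(c, m(a, c, s(s(m(c, a, a)))), m(p(s(c)), s(p(c)), p(m(c, s(p(c)), a))))))  →  p(p(m(c, a, m(p(s(c)), s(p(c)), p(m(c, s(p(c)), a))))))   [R1 at 1.1.2]
2. p(p(m(c, a, m(p(s(c)), s(p(c)), p(m(c, s(p(c)), a))))))  →  p(p(m(c, a, a)))   [R4 at 1.1.3]
3. p(p(m(c, a, a)))  →  p(p(a))   [R3 at 1.1]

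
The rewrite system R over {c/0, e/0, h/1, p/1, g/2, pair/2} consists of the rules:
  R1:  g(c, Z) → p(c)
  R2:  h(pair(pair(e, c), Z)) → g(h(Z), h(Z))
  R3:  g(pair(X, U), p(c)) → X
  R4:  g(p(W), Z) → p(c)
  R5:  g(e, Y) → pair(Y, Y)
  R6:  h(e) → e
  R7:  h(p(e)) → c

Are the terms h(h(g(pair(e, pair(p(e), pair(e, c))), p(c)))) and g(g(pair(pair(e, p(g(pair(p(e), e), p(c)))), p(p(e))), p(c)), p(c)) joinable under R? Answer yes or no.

yes — NF(t₁) = e, NF(t₂) = e

Reduce t₁ = h(h(g(pair(e, pair(p(e), pair(e, c))), p(c)))):
1. h(h(g(pair(e, pair(p(e), pair(e, c))), p(c))))  →  h(h(e))   [R3 at 1.1]
2. h(h(e))  →  h(e)   [R6 at 1]
3. h(e)  →  e   [R6 at ε]

Reduce t₂ = g(g(pair(pair(e, p(g(pair(p(e), e), p(c)))), p(p(e))), p(c)), p(c)):
1. g(g(pair(pair(e, p(g(pair(p(e), e), p(c)))), p(p(e))), p(c)), p(c))  →  g(pair(e, p(g(pair(p(e), e), p(c)))), p(c))   [R3 at 1]
2. g(pair(e, p(g(pair(p(e), e), p(c)))), p(c))  →  e   [R3 at ε]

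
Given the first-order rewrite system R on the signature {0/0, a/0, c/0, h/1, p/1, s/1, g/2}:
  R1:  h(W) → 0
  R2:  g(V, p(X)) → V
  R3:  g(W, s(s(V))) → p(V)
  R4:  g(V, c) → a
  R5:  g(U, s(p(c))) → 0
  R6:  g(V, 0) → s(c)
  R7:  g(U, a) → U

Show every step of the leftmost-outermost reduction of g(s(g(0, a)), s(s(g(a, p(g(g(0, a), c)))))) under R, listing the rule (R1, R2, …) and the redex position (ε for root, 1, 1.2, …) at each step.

1. g(s(g(0, a)), s(s(g(a, p(g(g(0, a), c))))))  →  p(g(a, p(g(g(0, a), c))))   [R3 at ε]
2. p(g(a, p(g(g(0, a), c))))  →  p(a)   [R2 at 1]

p(a)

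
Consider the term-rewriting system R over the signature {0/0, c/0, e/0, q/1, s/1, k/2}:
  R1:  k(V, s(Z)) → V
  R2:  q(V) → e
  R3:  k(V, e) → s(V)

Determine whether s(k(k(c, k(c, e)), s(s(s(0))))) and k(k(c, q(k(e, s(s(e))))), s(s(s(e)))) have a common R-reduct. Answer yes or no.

Reduce t₁ = s(k(k(c, k(c, e)), s(s(s(0))))):
1. s(k(k(c, k(c, e)), s(s(s(0)))))  →  s(k(c, k(c, e)))   [R1 at 1]
2. s(k(c, k(c, e)))  →  s(k(c, s(c)))   [R3 at 1.2]
3. s(k(c, s(c)))  →  s(c)   [R1 at 1]

Reduce t₂ = k(k(c, q(k(e, s(s(e))))), s(s(s(e)))):
1. k(k(c, q(k(e, s(s(e))))), s(s(s(e))))  →  k(c, q(k(e, s(s(e)))))   [R1 at ε]
2. k(c, q(k(e, s(s(e)))))  →  k(c, e)   [R2 at 2]
3. k(c, e)  →  s(c)   [R3 at ε]

yes — NF(t₁) = s(c), NF(t₂) = s(c)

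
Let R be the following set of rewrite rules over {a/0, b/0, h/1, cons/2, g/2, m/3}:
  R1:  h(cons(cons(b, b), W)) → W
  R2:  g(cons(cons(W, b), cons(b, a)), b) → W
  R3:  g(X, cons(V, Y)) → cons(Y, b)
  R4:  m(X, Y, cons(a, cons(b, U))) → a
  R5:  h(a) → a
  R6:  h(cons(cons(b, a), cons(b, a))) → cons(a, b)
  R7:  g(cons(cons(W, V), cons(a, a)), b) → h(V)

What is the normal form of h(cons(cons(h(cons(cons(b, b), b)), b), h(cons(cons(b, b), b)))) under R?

b

1. h(cons(cons(h(cons(cons(b, b), b)), b), h(cons(cons(b, b), b))))  →  h(cons(cons(b, b), h(cons(cons(b, b), b))))   [R1 at 1.1.1]
2. h(cons(cons(b, b), h(cons(cons(b, b), b))))  →  h(cons(cons(b, b), b))   [R1 at ε]
3. h(cons(cons(b, b), b))  →  b   [R1 at ε]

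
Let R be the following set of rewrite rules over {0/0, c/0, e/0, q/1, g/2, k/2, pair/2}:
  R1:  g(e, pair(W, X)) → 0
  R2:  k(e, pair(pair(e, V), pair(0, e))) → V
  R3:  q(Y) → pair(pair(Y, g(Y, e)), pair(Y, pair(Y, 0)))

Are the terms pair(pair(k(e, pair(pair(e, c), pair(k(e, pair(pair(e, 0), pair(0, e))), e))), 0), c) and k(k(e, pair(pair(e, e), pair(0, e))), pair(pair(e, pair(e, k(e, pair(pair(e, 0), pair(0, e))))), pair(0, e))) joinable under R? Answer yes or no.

Reduce t₁ = pair(pair(k(e, pair(pair(e, c), pair(k(e, pair(pair(e, 0), pair(0, e))), e))), 0), c):
1. pair(pair(k(e, pair(pair(e, c), pair(k(e, pair(pair(e, 0), pair(0, e))), e))), 0), c)  →  pair(pair(k(e, pair(pair(e, c), pair(0, e))), 0), c)   [R2 at 1.1.2.2.1]
2. pair(pair(k(e, pair(pair(e, c), pair(0, e))), 0), c)  →  pair(pair(c, 0), c)   [R2 at 1.1]

Reduce t₂ = k(k(e, pair(pair(e, e), pair(0, e))), pair(pair(e, pair(e, k(e, pair(pair(e, 0), pair(0, e))))), pair(0, e))):
1. k(k(e, pair(pair(e, e), pair(0, e))), pair(pair(e, pair(e, k(e, pair(pair(e, 0), pair(0, e))))), pair(0, e)))  →  k(e, pair(pair(e, pair(e, k(e, pair(pair(e, 0), pair(0, e))))), pair(0, e)))   [R2 at 1]
2. k(e, pair(pair(e, pair(e, k(e, pair(pair(e, 0), pair(0, e))))), pair(0, e)))  →  pair(e, k(e, pair(pair(e, 0), pair(0, e))))   [R2 at ε]
3. pair(e, k(e, pair(pair(e, 0), pair(0, e))))  →  pair(e, 0)   [R2 at 2]

no — NF(t₁) = pair(pair(c, 0), c), NF(t₂) = pair(e, 0)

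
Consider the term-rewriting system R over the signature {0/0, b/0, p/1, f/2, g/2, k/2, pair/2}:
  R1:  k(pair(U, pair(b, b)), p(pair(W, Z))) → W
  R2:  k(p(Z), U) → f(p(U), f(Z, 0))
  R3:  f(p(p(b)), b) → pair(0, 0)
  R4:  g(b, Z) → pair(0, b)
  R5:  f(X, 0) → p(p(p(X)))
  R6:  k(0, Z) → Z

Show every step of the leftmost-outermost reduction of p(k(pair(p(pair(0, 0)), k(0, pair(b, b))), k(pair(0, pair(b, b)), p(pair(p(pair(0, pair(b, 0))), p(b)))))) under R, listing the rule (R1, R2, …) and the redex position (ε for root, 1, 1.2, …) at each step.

p(0)

1. p(k(pair(p(pair(0, 0)), k(0, pair(b, b))), k(pair(0, pair(b, b)), p(pair(p(pair(0, pair(b, 0))), p(b))))))  →  p(k(pair(p(pair(0, 0)), pair(b, b)), k(pair(0, pair(b, b)), p(pair(p(pair(0, pair(b, 0))), p(b))))))   [R6 at 1.1.2]
2. p(k(pair(p(pair(0, 0)), pair(b, b)), k(pair(0, pair(b, b)), p(pair(p(pair(0, pair(b, 0))), p(b))))))  →  p(k(pair(p(pair(0, 0)), pair(b, b)), p(pair(0, pair(b, 0)))))   [R1 at 1.2]
3. p(k(pair(p(pair(0, 0)), pair(b, b)), p(pair(0, pair(b, 0)))))  →  p(0)   [R1 at 1]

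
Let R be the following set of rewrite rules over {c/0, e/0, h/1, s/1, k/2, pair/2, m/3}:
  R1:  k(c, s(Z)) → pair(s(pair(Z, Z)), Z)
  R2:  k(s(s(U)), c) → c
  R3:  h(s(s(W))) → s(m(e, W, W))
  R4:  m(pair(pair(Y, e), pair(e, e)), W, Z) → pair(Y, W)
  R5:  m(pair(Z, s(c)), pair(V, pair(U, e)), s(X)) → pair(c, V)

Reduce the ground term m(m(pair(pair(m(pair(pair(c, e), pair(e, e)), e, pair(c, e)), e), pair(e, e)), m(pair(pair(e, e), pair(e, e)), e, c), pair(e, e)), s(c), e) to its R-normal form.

pair(c, s(c))

1. m(m(pair(pair(m(pair(pair(c, e), pair(e, e)), e, pair(c, e)), e), pair(e, e)), m(pair(pair(e, e), pair(e, e)), e, c), pair(e, e)), s(c), e)  →  m(pair(m(pair(pair(c, e), pair(e, e)), e, pair(c, e)), m(pair(pair(e, e), pair(e, e)), e, c)), s(c), e)   [R4 at 1]
2. m(pair(m(pair(pair(c, e), pair(e, e)), e, pair(c, e)), m(pair(pair(e, e), pair(e, e)), e, c)), s(c), e)  →  m(pair(pair(c, e), m(pair(pair(e, e), pair(e, e)), e, c)), s(c), e)   [R4 at 1.1]
3. m(pair(pair(c, e), m(pair(pair(e, e), pair(e, e)), e, c)), s(c), e)  →  m(pair(pair(c, e), pair(e, e)), s(c), e)   [R4 at 1.2]
4. m(pair(pair(c, e), pair(e, e)), s(c), e)  →  pair(c, s(c))   [R4 at ε]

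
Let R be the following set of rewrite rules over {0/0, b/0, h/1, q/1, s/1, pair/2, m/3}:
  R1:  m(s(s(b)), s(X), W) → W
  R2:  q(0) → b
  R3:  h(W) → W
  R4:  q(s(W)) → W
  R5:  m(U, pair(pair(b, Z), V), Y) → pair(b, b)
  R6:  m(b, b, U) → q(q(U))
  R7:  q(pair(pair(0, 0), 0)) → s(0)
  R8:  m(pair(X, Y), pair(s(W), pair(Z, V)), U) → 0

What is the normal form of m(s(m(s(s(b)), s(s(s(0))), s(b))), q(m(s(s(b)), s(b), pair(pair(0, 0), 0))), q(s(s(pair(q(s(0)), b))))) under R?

1. m(s(m(s(s(b)), s(s(s(0))), s(b))), q(m(s(s(b)), s(b), pair(pair(0, 0), 0))), q(s(s(pair(q(s(0)), b)))))  →  m(s(s(b)), q(m(s(s(b)), s(b), pair(pair(0, 0), 0))), q(s(s(pair(q(s(0)), b)))))   [R1 at 1.1]
2. m(s(s(b)), q(m(s(s(b)), s(b), pair(pair(0, 0), 0))), q(s(s(pair(q(s(0)), b)))))  →  m(s(s(b)), q(pair(pair(0, 0), 0)), q(s(s(pair(q(s(0)), b)))))   [R1 at 2.1]
3. m(s(s(b)), q(pair(pair(0, 0), 0)), q(s(s(pair(q(s(0)), b)))))  →  m(s(s(b)), s(0), q(s(s(pair(q(s(0)), b)))))   [R7 at 2]
4. m(s(s(b)), s(0), q(s(s(pair(q(s(0)), b)))))  →  q(s(s(pair(q(s(0)), b))))   [R1 at ε]
5. q(s(s(pair(q(s(0)), b))))  →  s(pair(q(s(0)), b))   [R4 at ε]
6. s(pair(q(s(0)), b))  →  s(pair(0, b))   [R4 at 1.1]

s(pair(0, b))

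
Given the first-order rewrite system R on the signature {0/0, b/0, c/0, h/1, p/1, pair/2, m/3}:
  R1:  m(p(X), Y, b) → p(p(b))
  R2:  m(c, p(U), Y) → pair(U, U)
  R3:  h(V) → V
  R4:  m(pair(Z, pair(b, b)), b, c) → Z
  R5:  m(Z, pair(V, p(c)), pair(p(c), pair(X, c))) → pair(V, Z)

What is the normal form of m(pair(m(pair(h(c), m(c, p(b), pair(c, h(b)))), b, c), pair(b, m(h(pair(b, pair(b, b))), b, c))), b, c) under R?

1. m(pair(m(pair(h(c), m(c, p(b), pair(c, h(b)))), b, c), pair(b, m(h(pair(b, pair(b, b))), b, c))), b, c)  →  m(pair(m(pair(c, m(c, p(b), pair(c, h(b)))), b, c), pair(b, m(h(pair(b, pair(b, b))), b, c))), b, c)   [R3 at 1.1.1.1]
2. m(pair(m(pair(c, m(c, p(b), pair(c, h(b)))), b, c), pair(b, m(h(pair(b, pair(b, b))), b, c))), b, c)  →  m(pair(m(pair(c, pair(b, b)), b, c), pair(b, m(h(pair(b, pair(b, b))), b, c))), b, c)   [R2 at 1.1.1.2]
3. m(pair(m(pair(c, pair(b, b)), b, c), pair(b, m(h(pair(b, pair(b, b))), b, c))), b, c)  →  m(pair(c, pair(b, m(h(pair(b, pair(b, b))), b, c))), b, c)   [R4 at 1.1]
4. m(pair(c, pair(b, m(h(pair(b, pair(b, b))), b, c))), b, c)  →  m(pair(c, pair(b, m(pair(b, pair(b, b)), b, c))), b, c)   [R3 at 1.2.2.1]
5. m(pair(c, pair(b, m(pair(b, pair(b, b)), b, c))), b, c)  →  m(pair(c, pair(b, b)), b, c)   [R4 at 1.2.2]
6. m(pair(c, pair(b, b)), b, c)  →  c   [R4 at ε]

c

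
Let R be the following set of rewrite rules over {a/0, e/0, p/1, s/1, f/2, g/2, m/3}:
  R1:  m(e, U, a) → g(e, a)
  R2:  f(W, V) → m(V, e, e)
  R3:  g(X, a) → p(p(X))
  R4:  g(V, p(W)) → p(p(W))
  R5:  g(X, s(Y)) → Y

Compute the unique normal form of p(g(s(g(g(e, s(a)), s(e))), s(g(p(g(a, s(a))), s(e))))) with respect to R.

p(e)

1. p(g(s(g(g(e, s(a)), s(e))), s(g(p(g(a, s(a))), s(e)))))  →  p(g(p(g(a, s(a))), s(e)))   [R5 at 1]
2. p(g(p(g(a, s(a))), s(e)))  →  p(e)   [R5 at 1]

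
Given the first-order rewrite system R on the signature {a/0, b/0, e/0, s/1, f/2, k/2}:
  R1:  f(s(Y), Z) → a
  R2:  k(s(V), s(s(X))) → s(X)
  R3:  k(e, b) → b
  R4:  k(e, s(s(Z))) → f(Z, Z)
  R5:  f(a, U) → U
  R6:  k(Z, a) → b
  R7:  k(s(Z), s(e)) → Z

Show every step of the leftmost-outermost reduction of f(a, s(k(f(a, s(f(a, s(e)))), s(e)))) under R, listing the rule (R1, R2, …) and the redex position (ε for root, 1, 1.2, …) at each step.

1. f(a, s(k(f(a, s(f(a, s(e)))), s(e))))  →  s(k(f(a, s(f(a, s(e)))), s(e)))   [R5 at ε]
2. s(k(f(a, s(f(a, s(e)))), s(e)))  →  s(k(s(f(a, s(e))), s(e)))   [R5 at 1.1]
3. s(k(s(f(a, s(e))), s(e)))  →  s(f(a, s(e)))   [R7 at 1]
4. s(f(a, s(e)))  →  s(s(e))   [R5 at 1]

s(s(e))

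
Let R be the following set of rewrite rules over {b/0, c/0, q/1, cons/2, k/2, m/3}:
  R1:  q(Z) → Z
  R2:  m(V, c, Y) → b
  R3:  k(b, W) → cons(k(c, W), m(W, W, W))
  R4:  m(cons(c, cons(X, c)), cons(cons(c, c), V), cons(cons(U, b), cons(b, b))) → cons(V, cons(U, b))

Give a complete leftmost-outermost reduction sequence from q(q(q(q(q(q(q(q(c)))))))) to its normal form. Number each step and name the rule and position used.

c

1. q(q(q(q(q(q(q(q(c))))))))  →  q(q(q(q(q(q(q(c)))))))   [R1 at ε]
2. q(q(q(q(q(q(q(c)))))))  →  q(q(q(q(q(q(c))))))   [R1 at ε]
3. q(q(q(q(q(q(c))))))  →  q(q(q(q(q(c)))))   [R1 at ε]
4. q(q(q(q(q(c)))))  →  q(q(q(q(c))))   [R1 at ε]
5. q(q(q(q(c))))  →  q(q(q(c)))   [R1 at ε]
6. q(q(q(c)))  →  q(q(c))   [R1 at ε]
7. q(q(c))  →  q(c)   [R1 at ε]
8. q(c)  →  c   [R1 at ε]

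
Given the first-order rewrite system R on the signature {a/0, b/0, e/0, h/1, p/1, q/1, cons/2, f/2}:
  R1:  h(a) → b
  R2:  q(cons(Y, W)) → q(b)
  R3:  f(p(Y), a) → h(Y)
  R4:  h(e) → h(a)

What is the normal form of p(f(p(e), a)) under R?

1. p(f(p(e), a))  →  p(h(e))   [R3 at 1]
2. p(h(e))  →  p(h(a))   [R4 at 1]
3. p(h(a))  →  p(b)   [R1 at 1]

p(b)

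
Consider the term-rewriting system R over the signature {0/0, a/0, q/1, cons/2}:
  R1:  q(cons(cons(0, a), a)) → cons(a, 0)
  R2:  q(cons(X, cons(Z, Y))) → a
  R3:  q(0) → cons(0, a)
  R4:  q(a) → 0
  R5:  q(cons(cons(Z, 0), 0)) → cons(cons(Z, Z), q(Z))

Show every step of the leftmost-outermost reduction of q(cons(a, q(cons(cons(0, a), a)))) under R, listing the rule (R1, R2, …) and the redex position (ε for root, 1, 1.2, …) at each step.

1. q(cons(a, q(cons(cons(0, a), a))))  →  q(cons(a, cons(a, 0)))   [R1 at 1.2]
2. q(cons(a, cons(a, 0)))  →  a   [R2 at ε]

a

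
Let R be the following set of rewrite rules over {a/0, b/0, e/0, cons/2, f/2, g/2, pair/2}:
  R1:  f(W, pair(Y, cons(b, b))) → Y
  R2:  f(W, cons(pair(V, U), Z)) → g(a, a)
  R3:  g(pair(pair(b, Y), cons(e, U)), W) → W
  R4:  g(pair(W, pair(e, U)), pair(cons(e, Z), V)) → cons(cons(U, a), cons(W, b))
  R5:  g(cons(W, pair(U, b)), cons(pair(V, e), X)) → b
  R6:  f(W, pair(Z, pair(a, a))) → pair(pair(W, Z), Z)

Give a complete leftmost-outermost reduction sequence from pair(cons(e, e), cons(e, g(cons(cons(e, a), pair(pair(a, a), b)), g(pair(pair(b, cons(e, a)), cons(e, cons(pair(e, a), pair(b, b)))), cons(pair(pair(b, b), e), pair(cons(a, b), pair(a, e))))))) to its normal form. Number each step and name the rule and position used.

1. pair(cons(e, e), cons(e, g(cons(cons(e, a), pair(pair(a, a), b)), g(pair(pair(b, cons(e, a)), cons(e, cons(pair(e, a), pair(b, b)))), cons(pair(pair(b, b), e), pair(cons(a, b), pair(a, e)))))))  →  pair(cons(e, e), cons(e, g(cons(cons(e, a), pair(pair(a, a), b)), cons(pair(pair(b, b), e), pair(cons(a, b), pair(a, e))))))   [R3 at 2.2.2]
2. pair(cons(e, e), cons(e, g(cons(cons(e, a), pair(pair(a, a), b)), cons(pair(pair(b, b), e), pair(cons(a, b), pair(a, e))))))  →  pair(cons(e, e), cons(e, b))   [R5 at 2.2]

pair(cons(e, e), cons(e, b))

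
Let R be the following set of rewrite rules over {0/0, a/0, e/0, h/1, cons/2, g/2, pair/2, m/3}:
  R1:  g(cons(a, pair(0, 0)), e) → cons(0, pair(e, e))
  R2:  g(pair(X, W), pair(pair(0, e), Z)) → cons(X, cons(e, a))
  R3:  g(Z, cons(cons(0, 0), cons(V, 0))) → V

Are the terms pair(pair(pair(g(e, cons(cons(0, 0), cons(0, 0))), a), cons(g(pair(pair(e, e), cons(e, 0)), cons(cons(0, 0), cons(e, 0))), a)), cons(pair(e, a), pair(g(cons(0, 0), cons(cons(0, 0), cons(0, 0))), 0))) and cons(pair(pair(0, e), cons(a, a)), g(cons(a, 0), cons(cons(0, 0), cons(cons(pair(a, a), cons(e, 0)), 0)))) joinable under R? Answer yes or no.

no — NF(t₁) = pair(pair(pair(0, a), cons(e, a)), cons(pair(e, a), pair(0, 0))), NF(t₂) = cons(pair(pair(0, e), cons(a, a)), cons(pair(a, a), cons(e, 0)))

Reduce t₁ = pair(pair(pair(g(e, cons(cons(0, 0), cons(0, 0))), a), cons(g(pair(pair(e, e), cons(e, 0)), cons(cons(0, 0), cons(e, 0))), a)), cons(pair(e, a), pair(g(cons(0, 0), cons(cons(0, 0), cons(0, 0))), 0))):
1. pair(pair(pair(g(e, cons(cons(0, 0), cons(0, 0))), a), cons(g(pair(pair(e, e), cons(e, 0)), cons(cons(0, 0), cons(e, 0))), a)), cons(pair(e, a), pair(g(cons(0, 0), cons(cons(0, 0), cons(0, 0))), 0)))  →  pair(pair(pair(0, a), cons(g(pair(pair(e, e), cons(e, 0)), cons(cons(0, 0), cons(e, 0))), a)), cons(pair(e, a), pair(g(cons(0, 0), cons(cons(0, 0), cons(0, 0))), 0)))   [R3 at 1.1.1]
2. pair(pair(pair(0, a), cons(g(pair(pair(e, e), cons(e, 0)), cons(cons(0, 0), cons(e, 0))), a)), cons(pair(e, a), pair(g(cons(0, 0), cons(cons(0, 0), cons(0, 0))), 0)))  →  pair(pair(pair(0, a), cons(e, a)), cons(pair(e, a), pair(g(cons(0, 0), cons(cons(0, 0), cons(0, 0))), 0)))   [R3 at 1.2.1]
3. pair(pair(pair(0, a), cons(e, a)), cons(pair(e, a), pair(g(cons(0, 0), cons(cons(0, 0), cons(0, 0))), 0)))  →  pair(pair(pair(0, a), cons(e, a)), cons(pair(e, a), pair(0, 0)))   [R3 at 2.2.1]

Reduce t₂ = cons(pair(pair(0, e), cons(a, a)), g(cons(a, 0), cons(cons(0, 0), cons(cons(pair(a, a), cons(e, 0)), 0)))):
1. cons(pair(pair(0, e), cons(a, a)), g(cons(a, 0), cons(cons(0, 0), cons(cons(pair(a, a), cons(e, 0)), 0))))  →  cons(pair(pair(0, e), cons(a, a)), cons(pair(a, a), cons(e, 0)))   [R3 at 2]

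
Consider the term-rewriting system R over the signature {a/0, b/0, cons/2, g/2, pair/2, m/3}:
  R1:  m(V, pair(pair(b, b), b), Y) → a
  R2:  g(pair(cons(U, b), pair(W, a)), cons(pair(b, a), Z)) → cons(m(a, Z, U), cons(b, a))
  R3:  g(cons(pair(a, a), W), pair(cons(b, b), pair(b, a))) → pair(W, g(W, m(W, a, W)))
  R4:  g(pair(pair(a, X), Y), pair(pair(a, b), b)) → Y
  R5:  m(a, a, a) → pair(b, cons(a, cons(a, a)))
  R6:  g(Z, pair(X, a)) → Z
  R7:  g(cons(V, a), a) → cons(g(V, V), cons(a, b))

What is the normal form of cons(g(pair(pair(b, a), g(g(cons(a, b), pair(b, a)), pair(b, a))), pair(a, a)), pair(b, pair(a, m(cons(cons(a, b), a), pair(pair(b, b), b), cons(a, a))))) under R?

1. cons(g(pair(pair(b, a), g(g(cons(a, b), pair(b, a)), pair(b, a))), pair(a, a)), pair(b, pair(a, m(cons(cons(a, b), a), pair(pair(b, b), b), cons(a, a)))))  →  cons(pair(pair(b, a), g(g(cons(a, b), pair(b, a)), pair(b, a))), pair(b, pair(a, m(cons(cons(a, b), a), pair(pair(b, b), b), cons(a, a)))))   [R6 at 1]
2. cons(pair(pair(b, a), g(g(cons(a, b), pair(b, a)), pair(b, a))), pair(b, pair(a, m(cons(cons(a, b), a), pair(pair(b, b), b), cons(a, a)))))  →  cons(pair(pair(b, a), g(cons(a, b), pair(b, a))), pair(b, pair(a, m(cons(cons(a, b), a), pair(pair(b, b), b), cons(a, a)))))   [R6 at 1.2]
3. cons(pair(pair(b, a), g(cons(a, b), pair(b, a))), pair(b, pair(a, m(cons(cons(a, b), a), pair(pair(b, b), b), cons(a, a)))))  →  cons(pair(pair(b, a), cons(a, b)), pair(b, pair(a, m(cons(cons(a, b), a), pair(pair(b, b), b), cons(a, a)))))   [R6 at 1.2]
4. cons(pair(pair(b, a), cons(a, b)), pair(b, pair(a, m(cons(cons(a, b), a), pair(pair(b, b), b), cons(a, a)))))  →  cons(pair(pair(b, a), cons(a, b)), pair(b, pair(a, a)))   [R1 at 2.2.2]

cons(pair(pair(b, a), cons(a, b)), pair(b, pair(a, a)))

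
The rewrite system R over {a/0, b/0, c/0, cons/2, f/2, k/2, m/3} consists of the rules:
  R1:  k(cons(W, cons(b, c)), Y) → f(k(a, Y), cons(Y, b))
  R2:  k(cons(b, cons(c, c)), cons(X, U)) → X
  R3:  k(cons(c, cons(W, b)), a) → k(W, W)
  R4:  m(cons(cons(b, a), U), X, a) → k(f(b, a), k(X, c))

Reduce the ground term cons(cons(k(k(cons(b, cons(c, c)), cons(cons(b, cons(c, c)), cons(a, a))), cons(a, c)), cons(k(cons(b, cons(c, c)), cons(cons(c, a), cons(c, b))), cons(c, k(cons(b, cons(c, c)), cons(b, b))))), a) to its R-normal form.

cons(cons(a, cons(cons(c, a), cons(c, b))), a)

1. cons(cons(k(k(cons(b, cons(c, c)), cons(cons(b, cons(c, c)), cons(a, a))), cons(a, c)), cons(k(cons(b, cons(c, c)), cons(cons(c, a), cons(c, b))), cons(c, k(cons(b, cons(c, c)), cons(b, b))))), a)  →  cons(cons(k(cons(b, cons(c, c)), cons(a, c)), cons(k(cons(b, cons(c, c)), cons(cons(c, a), cons(c, b))), cons(c, k(cons(b, cons(c, c)), cons(b, b))))), a)   [R2 at 1.1.1]
2. cons(cons(k(cons(b, cons(c, c)), cons(a, c)), cons(k(cons(b, cons(c, c)), cons(cons(c, a), cons(c, b))), cons(c, k(cons(b, cons(c, c)), cons(b, b))))), a)  →  cons(cons(a, cons(k(cons(b, cons(c, c)), cons(cons(c, a), cons(c, b))), cons(c, k(cons(b, cons(c, c)), cons(b, b))))), a)   [R2 at 1.1]
3. cons(cons(a, cons(k(cons(b, cons(c, c)), cons(cons(c, a), cons(c, b))), cons(c, k(cons(b, cons(c, c)), cons(b, b))))), a)  →  cons(cons(a, cons(cons(c, a), cons(c, k(cons(b, cons(c, c)), cons(b, b))))), a)   [R2 at 1.2.1]
4. cons(cons(a, cons(cons(c, a), cons(c, k(cons(b, cons(c, c)), cons(b, b))))), a)  →  cons(cons(a, cons(cons(c, a), cons(c, b))), a)   [R2 at 1.2.2.2]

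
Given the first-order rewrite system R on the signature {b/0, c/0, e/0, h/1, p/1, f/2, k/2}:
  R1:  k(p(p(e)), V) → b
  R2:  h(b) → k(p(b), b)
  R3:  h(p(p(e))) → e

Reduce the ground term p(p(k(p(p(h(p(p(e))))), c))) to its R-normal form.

1. p(p(k(p(p(h(p(p(e))))), c)))  →  p(p(k(p(p(e)), c)))   [R3 at 1.1.1.1.1]
2. p(p(k(p(p(e)), c)))  →  p(p(b))   [R1 at 1.1]

p(p(b))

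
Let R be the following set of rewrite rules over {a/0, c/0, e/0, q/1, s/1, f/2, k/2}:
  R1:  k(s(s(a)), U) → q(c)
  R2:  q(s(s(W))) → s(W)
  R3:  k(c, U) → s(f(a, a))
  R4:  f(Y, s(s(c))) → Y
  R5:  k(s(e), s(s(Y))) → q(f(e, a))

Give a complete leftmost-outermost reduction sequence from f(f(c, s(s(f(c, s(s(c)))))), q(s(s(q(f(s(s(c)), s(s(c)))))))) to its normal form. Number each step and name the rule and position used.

1. f(f(c, s(s(f(c, s(s(c)))))), q(s(s(q(f(s(s(c)), s(s(c))))))))  →  f(f(c, s(s(c))), q(s(s(q(f(s(s(c)), s(s(c))))))))   [R4 at 1.2.1.1]
2. f(f(c, s(s(c))), q(s(s(q(f(s(s(c)), s(s(c))))))))  →  f(c, q(s(s(q(f(s(s(c)), s(s(c))))))))   [R4 at 1]
3. f(c, q(s(s(q(f(s(s(c)), s(s(c))))))))  →  f(c, s(q(f(s(s(c)), s(s(c))))))   [R2 at 2]
4. f(c, s(q(f(s(s(c)), s(s(c))))))  →  f(c, s(q(s(s(c)))))   [R4 at 2.1.1]
5. f(c, s(q(s(s(c)))))  →  f(c, s(s(c)))   [R2 at 2.1]
6. f(c, s(s(c)))  →  c   [R4 at ε]

c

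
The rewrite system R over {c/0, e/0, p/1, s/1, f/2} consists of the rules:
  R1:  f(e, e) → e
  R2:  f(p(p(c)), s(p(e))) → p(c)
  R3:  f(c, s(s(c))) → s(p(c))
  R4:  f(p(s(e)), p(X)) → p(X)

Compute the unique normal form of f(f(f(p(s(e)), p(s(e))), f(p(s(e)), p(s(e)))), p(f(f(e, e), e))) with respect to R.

1. f(f(f(p(s(e)), p(s(e))), f(p(s(e)), p(s(e)))), p(f(f(e, e), e)))  →  f(f(p(s(e)), f(p(s(e)), p(s(e)))), p(f(f(e, e), e)))   [R4 at 1.1]
2. f(f(p(s(e)), f(p(s(e)), p(s(e)))), p(f(f(e, e), e)))  →  f(f(p(s(e)), p(s(e))), p(f(f(e, e), e)))   [R4 at 1.2]
3. f(f(p(s(e)), p(s(e))), p(f(f(e, e), e)))  →  f(p(s(e)), p(f(f(e, e), e)))   [R4 at 1]
4. f(p(s(e)), p(f(f(e, e), e)))  →  p(f(f(e, e), e))   [R4 at ε]
5. p(f(f(e, e), e))  →  p(f(e, e))   [R1 at 1.1]
6. p(f(e, e))  →  p(e)   [R1 at 1]

p(e)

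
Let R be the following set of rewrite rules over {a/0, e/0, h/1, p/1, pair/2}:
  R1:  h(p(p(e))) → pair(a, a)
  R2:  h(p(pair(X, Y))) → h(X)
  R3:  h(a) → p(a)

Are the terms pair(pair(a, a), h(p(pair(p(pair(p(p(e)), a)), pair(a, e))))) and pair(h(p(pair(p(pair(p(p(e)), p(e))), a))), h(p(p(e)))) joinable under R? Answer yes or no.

Reduce t₁ = pair(pair(a, a), h(p(pair(p(pair(p(p(e)), a)), pair(a, e))))):
1. pair(pair(a, a), h(p(pair(p(pair(p(p(e)), a)), pair(a, e)))))  →  pair(pair(a, a), h(p(pair(p(p(e)), a))))   [R2 at 2]
2. pair(pair(a, a), h(p(pair(p(p(e)), a))))  →  pair(pair(a, a), h(p(p(e))))   [R2 at 2]
3. pair(pair(a, a), h(p(p(e))))  →  pair(pair(a, a), pair(a, a))   [R1 at 2]

Reduce t₂ = pair(h(p(pair(p(pair(p(p(e)), p(e))), a))), h(p(p(e)))):
1. pair(h(p(pair(p(pair(p(p(e)), p(e))), a))), h(p(p(e))))  →  pair(h(p(pair(p(p(e)), p(e)))), h(p(p(e))))   [R2 at 1]
2. pair(h(p(pair(p(p(e)), p(e)))), h(p(p(e))))  →  pair(h(p(p(e))), h(p(p(e))))   [R2 at 1]
3. pair(h(p(p(e))), h(p(p(e))))  →  pair(pair(a, a), h(p(p(e))))   [R1 at 1]
4. pair(pair(a, a), h(p(p(e))))  →  pair(pair(a, a), pair(a, a))   [R1 at 2]

yes — NF(t₁) = pair(pair(a, a), pair(a, a)), NF(t₂) = pair(pair(a, a), pair(a, a))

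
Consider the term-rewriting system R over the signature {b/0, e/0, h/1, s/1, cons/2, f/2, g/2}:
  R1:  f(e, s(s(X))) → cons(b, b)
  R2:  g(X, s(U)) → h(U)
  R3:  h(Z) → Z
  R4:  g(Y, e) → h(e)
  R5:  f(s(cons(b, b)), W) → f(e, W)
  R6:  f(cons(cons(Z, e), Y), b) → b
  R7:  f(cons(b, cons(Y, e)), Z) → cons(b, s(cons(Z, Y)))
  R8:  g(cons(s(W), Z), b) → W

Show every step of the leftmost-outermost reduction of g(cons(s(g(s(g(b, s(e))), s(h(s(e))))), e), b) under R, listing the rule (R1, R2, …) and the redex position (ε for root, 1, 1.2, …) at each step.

1. g(cons(s(g(s(g(b, s(e))), s(h(s(e))))), e), b)  →  g(s(g(b, s(e))), s(h(s(e))))   [R8 at ε]
2. g(s(g(b, s(e))), s(h(s(e))))  →  h(h(s(e)))   [R2 at ε]
3. h(h(s(e)))  →  h(s(e))   [R3 at ε]
4. h(s(e))  →  s(e)   [R3 at ε]

s(e)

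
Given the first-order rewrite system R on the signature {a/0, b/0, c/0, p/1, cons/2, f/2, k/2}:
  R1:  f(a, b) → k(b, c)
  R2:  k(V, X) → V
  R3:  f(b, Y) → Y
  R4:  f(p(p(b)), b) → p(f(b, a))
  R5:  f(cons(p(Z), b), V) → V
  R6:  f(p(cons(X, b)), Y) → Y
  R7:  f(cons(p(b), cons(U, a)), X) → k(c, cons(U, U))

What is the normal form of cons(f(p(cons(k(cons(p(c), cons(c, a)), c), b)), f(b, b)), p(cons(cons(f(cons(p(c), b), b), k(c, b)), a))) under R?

cons(b, p(cons(cons(b, c), a)))

1. cons(f(p(cons(k(cons(p(c), cons(c, a)), c), b)), f(b, b)), p(cons(cons(f(cons(p(c), b), b), k(c, b)), a)))  →  cons(f(b, b), p(cons(cons(f(cons(p(c), b), b), k(c, b)), a)))   [R6 at 1]
2. cons(f(b, b), p(cons(cons(f(cons(p(c), b), b), k(c, b)), a)))  →  cons(b, p(cons(cons(f(cons(p(c), b), b), k(c, b)), a)))   [R3 at 1]
3. cons(b, p(cons(cons(f(cons(p(c), b), b), k(c, b)), a)))  →  cons(b, p(cons(cons(b, k(c, b)), a)))   [R5 at 2.1.1.1]
4. cons(b, p(cons(cons(b, k(c, b)), a)))  →  cons(b, p(cons(cons(b, c), a)))   [R2 at 2.1.1.2]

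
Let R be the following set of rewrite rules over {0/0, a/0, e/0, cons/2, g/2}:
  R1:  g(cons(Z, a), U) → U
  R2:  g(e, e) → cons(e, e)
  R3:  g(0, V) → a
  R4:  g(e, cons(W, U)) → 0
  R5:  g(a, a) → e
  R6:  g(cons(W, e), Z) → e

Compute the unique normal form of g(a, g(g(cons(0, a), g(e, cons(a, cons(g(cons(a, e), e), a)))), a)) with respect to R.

e

1. g(a, g(g(cons(0, a), g(e, cons(a, cons(g(cons(a, e), e), a)))), a))  →  g(a, g(g(e, cons(a, cons(g(cons(a, e), e), a))), a))   [R1 at 2.1]
2. g(a, g(g(e, cons(a, cons(g(cons(a, e), e), a))), a))  →  g(a, g(0, a))   [R4 at 2.1]
3. g(a, g(0, a))  →  g(a, a)   [R3 at 2]
4. g(a, a)  →  e   [R5 at ε]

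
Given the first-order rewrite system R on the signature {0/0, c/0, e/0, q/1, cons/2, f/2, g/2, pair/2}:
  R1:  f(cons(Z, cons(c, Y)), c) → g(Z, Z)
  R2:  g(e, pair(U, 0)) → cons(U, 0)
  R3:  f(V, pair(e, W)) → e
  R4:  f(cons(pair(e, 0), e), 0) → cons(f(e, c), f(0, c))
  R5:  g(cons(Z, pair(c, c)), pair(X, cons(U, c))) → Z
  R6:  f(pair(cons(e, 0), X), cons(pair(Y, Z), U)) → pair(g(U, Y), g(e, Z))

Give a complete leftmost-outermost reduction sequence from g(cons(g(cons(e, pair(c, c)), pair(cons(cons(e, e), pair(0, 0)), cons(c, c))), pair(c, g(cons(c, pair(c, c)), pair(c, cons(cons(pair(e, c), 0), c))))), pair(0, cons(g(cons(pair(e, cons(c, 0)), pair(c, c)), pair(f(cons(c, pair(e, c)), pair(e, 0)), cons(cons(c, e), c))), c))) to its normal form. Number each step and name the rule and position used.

e

1. g(cons(g(cons(e, pair(c, c)), pair(cons(cons(e, e), pair(0, 0)), cons(c, c))), pair(c, g(cons(c, pair(c, c)), pair(c, cons(cons(pair(e, c), 0), c))))), pair(0, cons(g(cons(pair(e, cons(c, 0)), pair(c, c)), pair(f(cons(c, pair(e, c)), pair(e, 0)), cons(cons(c, e), c))), c)))  →  g(cons(e, pair(c, g(cons(c, pair(c, c)), pair(c, cons(cons(pair(e, c), 0), c))))), pair(0, cons(g(cons(pair(e, cons(c, 0)), pair(c, c)), pair(f(cons(c, pair(e, c)), pair(e, 0)), cons(cons(c, e), c))), c)))   [R5 at 1.1]
2. g(cons(e, pair(c, g(cons(c, pair(c, c)), pair(c, cons(cons(pair(e, c), 0), c))))), pair(0, cons(g(cons(pair(e, cons(c, 0)), pair(c, c)), pair(f(cons(c, pair(e, c)), pair(e, 0)), cons(cons(c, e), c))), c)))  →  g(cons(e, pair(c, c)), pair(0, cons(g(cons(pair(e, cons(c, 0)), pair(c, c)), pair(f(cons(c, pair(e, c)), pair(e, 0)), cons(cons(c, e), c))), c)))   [R5 at 1.2.2]
3. g(cons(e, pair(c, c)), pair(0, cons(g(cons(pair(e, cons(c, 0)), pair(c, c)), pair(f(cons(c, pair(e, c)), pair(e, 0)), cons(cons(c, e), c))), c)))  →  e   [R5 at ε]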